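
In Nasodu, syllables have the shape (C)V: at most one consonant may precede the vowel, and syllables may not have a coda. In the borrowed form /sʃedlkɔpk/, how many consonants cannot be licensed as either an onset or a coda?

5

Under (C)V, the unsyllabifiable consonants are /s/, /d/, /l/, /p/, /k/ (no codas are permitted; onsets are limited to one consonant).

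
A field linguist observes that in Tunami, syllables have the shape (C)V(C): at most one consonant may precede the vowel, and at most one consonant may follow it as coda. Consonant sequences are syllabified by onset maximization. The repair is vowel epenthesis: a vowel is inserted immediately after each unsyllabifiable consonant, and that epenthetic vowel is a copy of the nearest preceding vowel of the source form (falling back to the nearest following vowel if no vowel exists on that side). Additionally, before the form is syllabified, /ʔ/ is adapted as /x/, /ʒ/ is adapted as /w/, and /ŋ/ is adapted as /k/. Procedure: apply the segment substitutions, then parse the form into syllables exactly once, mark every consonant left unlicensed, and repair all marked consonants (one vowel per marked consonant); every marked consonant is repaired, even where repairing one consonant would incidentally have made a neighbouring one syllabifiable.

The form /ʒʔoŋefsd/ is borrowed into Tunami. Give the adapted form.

woxokefsede

Substitution: /ʒ/ → /w/, /ʔ/ → /x/, /ŋ/ → /k/, giving /wxokefsd/.
The consonants /w/, /s/, /d/ cannot be parsed into a legal (C)V(C) syllable (at most one coda consonant is licensed; onsets are limited to one consonant).
Inserting the epenthetic vowel yields /w/ → /wo/, /s/ → /se/, /d/ → /de/.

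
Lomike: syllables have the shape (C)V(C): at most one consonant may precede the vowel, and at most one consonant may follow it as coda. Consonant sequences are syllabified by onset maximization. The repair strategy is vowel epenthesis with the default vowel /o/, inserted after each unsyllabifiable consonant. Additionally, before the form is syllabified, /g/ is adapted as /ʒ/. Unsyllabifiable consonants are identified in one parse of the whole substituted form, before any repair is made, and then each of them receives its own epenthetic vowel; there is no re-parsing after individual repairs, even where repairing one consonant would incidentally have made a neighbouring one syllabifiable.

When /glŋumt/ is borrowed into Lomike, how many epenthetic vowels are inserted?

After substitution the input is /ʒlŋumt/.
The unsyllabifiable consonants are /ʒ/, /l/, /t/; each receives one epenthetic vowel.

3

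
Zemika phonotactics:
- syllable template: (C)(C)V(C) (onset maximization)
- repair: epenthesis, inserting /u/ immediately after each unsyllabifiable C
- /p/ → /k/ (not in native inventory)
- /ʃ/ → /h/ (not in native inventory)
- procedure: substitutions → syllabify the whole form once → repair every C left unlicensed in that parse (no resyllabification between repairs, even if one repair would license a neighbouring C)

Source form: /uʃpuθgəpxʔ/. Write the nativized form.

uhkuθgəkxuʔu

Substitution: /ʃ/ → /h/, /p/ → /k/, giving /uhkuθgəkxʔ/.
Under (C)(C)V(C), the unsyllabifiable consonants are /x/, /ʔ/ (at most one coda consonant is licensed; onsets may contain at most 2 consonants).
Inserting the epenthetic vowel yields /x/ → /xu/, /ʔ/ → /ʔu/.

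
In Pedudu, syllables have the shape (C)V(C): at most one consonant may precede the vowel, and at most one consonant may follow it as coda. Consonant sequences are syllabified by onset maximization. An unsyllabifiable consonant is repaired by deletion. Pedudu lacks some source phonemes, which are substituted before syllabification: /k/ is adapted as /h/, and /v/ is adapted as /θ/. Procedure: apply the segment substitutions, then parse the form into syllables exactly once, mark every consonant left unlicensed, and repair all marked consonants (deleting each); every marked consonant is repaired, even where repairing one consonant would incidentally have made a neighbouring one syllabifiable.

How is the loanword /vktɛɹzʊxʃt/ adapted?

tɛɹzʊx

Substitution: /v/ → /θ/, /k/ → /h/, giving /θhtɛɹzʊxʃt/.
Syllabifying with onset maximization leaves /θ/, /h/, /ʃ/, /t/ stranded (at most one coda consonant is licensed; onsets are limited to one consonant).
Deletion applies to /θ/, /h/, /ʃ/, /t/.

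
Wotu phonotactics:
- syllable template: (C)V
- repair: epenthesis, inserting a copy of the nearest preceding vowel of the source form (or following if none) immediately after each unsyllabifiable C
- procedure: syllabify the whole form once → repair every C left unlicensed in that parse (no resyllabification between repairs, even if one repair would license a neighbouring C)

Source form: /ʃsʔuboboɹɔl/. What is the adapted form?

ʃusuʔuboboɹɔlɔ

The consonants /ʃ/, /s/, /l/ cannot be parsed into a legal (C)V syllable (no codas are permitted; onsets are limited to one consonant).
Inserting the epenthetic vowel yields /ʃ/ → /ʃu/, /s/ → /su/, /l/ → /lɔ/.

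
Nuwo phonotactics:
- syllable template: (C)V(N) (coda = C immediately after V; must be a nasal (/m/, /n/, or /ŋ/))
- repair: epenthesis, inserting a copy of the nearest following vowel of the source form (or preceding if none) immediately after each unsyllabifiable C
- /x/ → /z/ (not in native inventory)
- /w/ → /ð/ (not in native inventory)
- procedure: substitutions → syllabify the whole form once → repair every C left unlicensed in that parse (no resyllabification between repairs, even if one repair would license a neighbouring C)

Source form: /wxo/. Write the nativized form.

ðozo

Substitution: /w/ → /ð/, /x/ → /z/, giving /ðzo/.
Under (C)V(N), the unsyllabifiable consonants are /ð/ (only a nasal (/m/, /n/, or /ŋ/) is licensed in coda position; onsets are limited to one consonant).
Epenthesis after each stranded consonant: /ð/ → /ðo/.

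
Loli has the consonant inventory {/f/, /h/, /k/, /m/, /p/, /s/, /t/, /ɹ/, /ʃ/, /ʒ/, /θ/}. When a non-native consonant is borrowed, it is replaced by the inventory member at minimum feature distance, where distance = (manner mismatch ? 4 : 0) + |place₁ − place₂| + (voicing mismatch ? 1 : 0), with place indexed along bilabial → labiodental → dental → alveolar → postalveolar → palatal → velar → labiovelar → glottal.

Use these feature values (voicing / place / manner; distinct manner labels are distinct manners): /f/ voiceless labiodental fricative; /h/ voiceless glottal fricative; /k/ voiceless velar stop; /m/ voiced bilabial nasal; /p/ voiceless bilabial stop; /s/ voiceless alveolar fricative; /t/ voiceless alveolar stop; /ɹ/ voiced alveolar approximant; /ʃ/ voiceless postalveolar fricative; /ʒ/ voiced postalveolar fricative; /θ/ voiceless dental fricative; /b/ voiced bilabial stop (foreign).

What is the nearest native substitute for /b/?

p

/p/ is closest: same manner (stop), place distance 0 (bilabial→bilabial), voicing differs (+1); total 1. Next closest is /m/ at distance 4.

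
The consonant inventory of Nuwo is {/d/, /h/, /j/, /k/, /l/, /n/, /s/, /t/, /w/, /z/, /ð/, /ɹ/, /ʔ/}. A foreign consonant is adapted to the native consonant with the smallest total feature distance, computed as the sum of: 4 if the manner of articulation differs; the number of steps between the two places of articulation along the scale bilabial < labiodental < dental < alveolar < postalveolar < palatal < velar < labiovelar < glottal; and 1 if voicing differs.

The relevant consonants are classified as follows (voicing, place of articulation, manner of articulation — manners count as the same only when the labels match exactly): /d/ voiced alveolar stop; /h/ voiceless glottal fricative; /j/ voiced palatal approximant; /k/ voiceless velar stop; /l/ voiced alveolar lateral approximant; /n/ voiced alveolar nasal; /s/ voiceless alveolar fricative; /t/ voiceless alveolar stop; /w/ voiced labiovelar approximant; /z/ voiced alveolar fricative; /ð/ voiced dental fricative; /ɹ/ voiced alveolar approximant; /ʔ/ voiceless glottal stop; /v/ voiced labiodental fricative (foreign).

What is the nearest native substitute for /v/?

ð

/ð/ is closest: same manner (fricative), place distance 1 (labiodental→dental), same voicing; total 1. Next closest is /z/ at distance 2.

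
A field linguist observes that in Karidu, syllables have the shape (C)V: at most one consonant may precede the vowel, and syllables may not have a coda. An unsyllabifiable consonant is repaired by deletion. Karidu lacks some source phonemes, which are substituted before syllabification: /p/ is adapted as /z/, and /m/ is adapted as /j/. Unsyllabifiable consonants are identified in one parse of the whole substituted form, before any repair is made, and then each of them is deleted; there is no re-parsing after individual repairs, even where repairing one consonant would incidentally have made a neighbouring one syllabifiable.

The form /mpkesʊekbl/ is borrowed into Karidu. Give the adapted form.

Substitution: /m/ → /j/, /p/ → /z/, giving /jzkesʊekbl/.
Syllabifying with onset maximization leaves /j/, /z/, /k/, /b/, /l/ stranded (no codas are permitted; onsets are limited to one consonant).
Deletion applies to /j/, /z/, /k/, /b/, /l/.

kesʊe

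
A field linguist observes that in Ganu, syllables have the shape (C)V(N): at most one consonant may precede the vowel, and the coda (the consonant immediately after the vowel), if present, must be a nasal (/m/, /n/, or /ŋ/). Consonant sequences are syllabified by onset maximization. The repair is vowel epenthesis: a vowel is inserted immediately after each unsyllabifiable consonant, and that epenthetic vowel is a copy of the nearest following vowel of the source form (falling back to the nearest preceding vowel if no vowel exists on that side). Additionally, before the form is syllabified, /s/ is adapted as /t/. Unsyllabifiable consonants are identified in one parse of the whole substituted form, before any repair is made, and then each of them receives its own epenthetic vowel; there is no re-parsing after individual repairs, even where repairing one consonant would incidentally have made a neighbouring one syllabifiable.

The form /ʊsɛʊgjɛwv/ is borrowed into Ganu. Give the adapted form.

ʊtɛʊgɛjɛwɛvɛ

Substitution: /s/ → /t/, giving /ʊtɛʊgjɛwv/.
The consonants /g/, /w/, /v/ cannot be parsed into a legal (C)V(N) syllable (only a nasal (/m/, /n/, or /ŋ/) is licensed in coda position; onsets are limited to one consonant).
Each unlicensed consonant becomes the onset of a new syllable: /g/ → /gɛ/, /w/ → /wɛ/, /v/ → /vɛ/.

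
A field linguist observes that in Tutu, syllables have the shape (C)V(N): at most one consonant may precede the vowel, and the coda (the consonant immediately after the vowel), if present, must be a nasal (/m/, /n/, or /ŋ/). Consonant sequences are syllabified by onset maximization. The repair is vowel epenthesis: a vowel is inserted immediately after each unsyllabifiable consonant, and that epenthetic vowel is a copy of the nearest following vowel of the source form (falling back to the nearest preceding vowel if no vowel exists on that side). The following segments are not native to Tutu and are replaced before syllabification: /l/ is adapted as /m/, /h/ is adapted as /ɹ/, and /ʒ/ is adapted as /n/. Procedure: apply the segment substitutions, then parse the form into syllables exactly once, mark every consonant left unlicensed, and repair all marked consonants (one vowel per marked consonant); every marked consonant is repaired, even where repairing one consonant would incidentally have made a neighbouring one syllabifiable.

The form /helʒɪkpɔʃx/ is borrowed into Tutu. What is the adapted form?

Substitution: /h/ → /ɹ/, /l/ → /m/, /ʒ/ → /n/, giving /ɹemnɪkpɔʃx/.
The consonants /k/, /ʃ/, /x/ cannot be parsed into a legal (C)V(N) syllable (only a nasal (/m/, /n/, or /ŋ/) is licensed in coda position; onsets are limited to one consonant).
Each unlicensed consonant becomes the onset of a new syllable: /k/ → /kɔ/, /ʃ/ → /ʃɔ/, /x/ → /xɔ/.

ɹemnɪkɔpɔʃɔxɔ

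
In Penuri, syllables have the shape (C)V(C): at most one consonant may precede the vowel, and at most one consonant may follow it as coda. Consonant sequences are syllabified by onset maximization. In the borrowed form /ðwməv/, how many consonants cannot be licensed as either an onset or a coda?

2

Syllabifying with onset maximization leaves /ð/, /w/ stranded (at most one coda consonant is licensed; onsets are limited to one consonant).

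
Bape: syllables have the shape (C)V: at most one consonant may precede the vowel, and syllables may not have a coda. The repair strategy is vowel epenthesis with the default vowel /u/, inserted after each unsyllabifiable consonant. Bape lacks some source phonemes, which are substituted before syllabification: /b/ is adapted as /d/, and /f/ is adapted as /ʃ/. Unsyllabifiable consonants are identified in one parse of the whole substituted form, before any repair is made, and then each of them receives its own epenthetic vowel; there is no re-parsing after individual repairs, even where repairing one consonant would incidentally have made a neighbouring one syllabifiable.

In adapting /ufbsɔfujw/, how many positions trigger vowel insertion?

After substitution the input is /uʃdsɔʃujw/.
The unsyllabifiable consonants are /ʃ/, /d/, /j/, /w/; each receives one epenthetic vowel.

4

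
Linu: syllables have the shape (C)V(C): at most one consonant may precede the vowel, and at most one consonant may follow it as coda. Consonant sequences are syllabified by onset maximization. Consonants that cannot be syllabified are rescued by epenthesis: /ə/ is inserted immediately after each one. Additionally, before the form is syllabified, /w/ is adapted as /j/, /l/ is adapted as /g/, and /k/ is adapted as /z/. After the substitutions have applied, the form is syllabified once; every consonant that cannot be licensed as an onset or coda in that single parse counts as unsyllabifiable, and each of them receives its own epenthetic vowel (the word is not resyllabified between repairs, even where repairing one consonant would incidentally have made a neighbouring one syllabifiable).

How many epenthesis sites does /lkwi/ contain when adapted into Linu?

After substitution the input is /gzji/.
The unsyllabifiable consonants are /g/, /z/; each receives one epenthetic vowel.

2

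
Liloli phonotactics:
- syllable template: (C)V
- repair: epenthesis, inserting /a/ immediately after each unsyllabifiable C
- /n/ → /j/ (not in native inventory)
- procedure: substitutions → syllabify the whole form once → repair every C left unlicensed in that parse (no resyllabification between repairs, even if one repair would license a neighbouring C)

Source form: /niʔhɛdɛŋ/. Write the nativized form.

Substitution: /n/ → /j/, giving /jiʔhɛdɛŋ/.
Syllabifying with onset maximization leaves /ʔ/, /ŋ/ stranded (no codas are permitted; onsets are limited to one consonant).
Epenthesis after each stranded consonant: /ʔ/ → /ʔa/, /ŋ/ → /ŋa/.

jiʔahɛdɛŋa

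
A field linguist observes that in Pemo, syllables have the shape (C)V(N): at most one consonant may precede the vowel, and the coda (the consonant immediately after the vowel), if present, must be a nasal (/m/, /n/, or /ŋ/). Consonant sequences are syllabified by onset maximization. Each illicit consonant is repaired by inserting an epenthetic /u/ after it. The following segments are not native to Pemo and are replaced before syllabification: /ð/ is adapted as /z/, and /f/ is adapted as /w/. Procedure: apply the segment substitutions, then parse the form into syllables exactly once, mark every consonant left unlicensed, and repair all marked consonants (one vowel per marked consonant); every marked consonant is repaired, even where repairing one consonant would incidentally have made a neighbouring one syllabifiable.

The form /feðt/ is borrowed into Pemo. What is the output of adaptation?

wezutu

Substitution: /f/ → /w/, /ð/ → /z/, giving /wezt/.
Syllabifying with onset maximization leaves /z/, /t/ stranded (only a nasal (/m/, /n/, or /ŋ/) is licensed in coda position; onsets are limited to one consonant).
Epenthesis after each stranded consonant: /z/ → /zu/, /t/ → /tu/.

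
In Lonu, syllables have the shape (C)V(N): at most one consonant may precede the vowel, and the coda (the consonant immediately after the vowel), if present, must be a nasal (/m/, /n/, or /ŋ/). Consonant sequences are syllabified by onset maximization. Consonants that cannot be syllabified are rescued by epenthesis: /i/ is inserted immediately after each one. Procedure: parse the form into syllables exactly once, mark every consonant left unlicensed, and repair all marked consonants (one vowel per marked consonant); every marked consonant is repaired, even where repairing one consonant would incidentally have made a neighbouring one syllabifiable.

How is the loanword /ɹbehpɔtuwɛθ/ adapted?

Syllabifying with onset maximization leaves /ɹ/, /h/, /θ/ stranded (only a nasal (/m/, /n/, or /ŋ/) is licensed in coda position; onsets are limited to one consonant).
Epenthesis after each stranded consonant: /ɹ/ → /ɹi/, /h/ → /hi/, /θ/ → /θi/.

ɹibehipɔtuwɛθi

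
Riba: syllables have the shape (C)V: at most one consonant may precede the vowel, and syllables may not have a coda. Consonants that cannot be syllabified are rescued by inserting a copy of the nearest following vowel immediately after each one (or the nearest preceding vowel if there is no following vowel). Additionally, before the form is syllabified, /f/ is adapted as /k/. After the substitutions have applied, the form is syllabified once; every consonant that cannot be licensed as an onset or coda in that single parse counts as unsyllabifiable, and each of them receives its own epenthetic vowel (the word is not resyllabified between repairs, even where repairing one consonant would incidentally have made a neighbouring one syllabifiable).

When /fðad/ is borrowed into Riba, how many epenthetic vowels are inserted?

2

After substitution the input is /kðad/.
The unsyllabifiable consonants are /k/, /d/; each receives one epenthetic vowel.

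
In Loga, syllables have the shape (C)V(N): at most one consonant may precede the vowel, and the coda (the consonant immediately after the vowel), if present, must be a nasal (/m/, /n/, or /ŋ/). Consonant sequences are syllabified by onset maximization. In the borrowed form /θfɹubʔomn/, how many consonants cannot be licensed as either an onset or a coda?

4

The consonants /θ/, /f/, /b/, /n/ cannot be parsed into a legal (C)V(N) syllable (only a nasal (/m/, /n/, or /ŋ/) is licensed in coda position; onsets are limited to one consonant).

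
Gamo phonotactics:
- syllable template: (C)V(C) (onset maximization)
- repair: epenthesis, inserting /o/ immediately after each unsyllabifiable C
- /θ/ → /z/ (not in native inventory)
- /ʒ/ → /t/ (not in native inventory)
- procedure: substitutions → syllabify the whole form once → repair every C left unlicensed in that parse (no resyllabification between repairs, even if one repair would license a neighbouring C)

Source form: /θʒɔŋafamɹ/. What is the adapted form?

Substitution: /θ/ → /z/, /ʒ/ → /t/, giving /ztɔŋafamɹ/.
Syllabifying with onset maximization leaves /z/, /ɹ/ stranded (at most one coda consonant is licensed; onsets are limited to one consonant).
Inserting the epenthetic vowel yields /z/ → /zo/, /ɹ/ → /ɹo/.

zotɔŋafamɹo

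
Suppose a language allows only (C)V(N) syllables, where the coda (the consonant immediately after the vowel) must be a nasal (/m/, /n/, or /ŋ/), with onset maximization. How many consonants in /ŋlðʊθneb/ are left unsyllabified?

Syllabifying with onset maximization leaves /ŋ/, /l/, /θ/, /b/ stranded (only a nasal (/m/, /n/, or /ŋ/) is licensed in coda position; onsets are limited to one consonant).

4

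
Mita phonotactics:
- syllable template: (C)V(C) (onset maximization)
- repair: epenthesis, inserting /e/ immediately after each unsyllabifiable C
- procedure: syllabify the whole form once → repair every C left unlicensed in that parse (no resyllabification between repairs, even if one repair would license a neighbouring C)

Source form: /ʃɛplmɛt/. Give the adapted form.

ʃɛplemɛt

The consonants /l/ cannot be parsed into a legal (C)V(C) syllable (at most one coda consonant is licensed; onsets are limited to one consonant).
Epenthesis after each stranded consonant: /l/ → /le/.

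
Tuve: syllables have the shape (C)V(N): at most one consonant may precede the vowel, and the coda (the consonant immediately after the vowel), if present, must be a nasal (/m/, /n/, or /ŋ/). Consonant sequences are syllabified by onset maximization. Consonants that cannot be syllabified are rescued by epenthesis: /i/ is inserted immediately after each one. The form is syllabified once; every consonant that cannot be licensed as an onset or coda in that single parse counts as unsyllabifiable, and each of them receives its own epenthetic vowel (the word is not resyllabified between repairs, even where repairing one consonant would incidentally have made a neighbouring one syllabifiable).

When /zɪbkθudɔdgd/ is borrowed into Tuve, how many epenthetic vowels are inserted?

5

The unsyllabifiable consonants are /b/, /k/, /d/, /g/, /d/; each receives one epenthetic vowel.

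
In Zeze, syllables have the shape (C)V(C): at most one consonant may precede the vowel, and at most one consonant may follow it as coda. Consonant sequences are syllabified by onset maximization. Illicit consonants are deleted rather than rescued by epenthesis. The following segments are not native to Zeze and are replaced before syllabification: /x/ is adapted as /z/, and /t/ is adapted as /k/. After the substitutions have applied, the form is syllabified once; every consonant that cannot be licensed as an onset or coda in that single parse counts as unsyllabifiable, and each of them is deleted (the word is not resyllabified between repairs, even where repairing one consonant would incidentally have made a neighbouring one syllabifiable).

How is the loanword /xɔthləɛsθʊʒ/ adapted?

zɔkləɛsθʊʒ

Substitution: /x/ → /z/, /t/ → /k/, giving /zɔkhləɛsθʊʒ/.
Syllabifying with onset maximization leaves /h/ stranded (at most one coda consonant is licensed; onsets are limited to one consonant).
Each unlicensed consonant is deleted: /h/.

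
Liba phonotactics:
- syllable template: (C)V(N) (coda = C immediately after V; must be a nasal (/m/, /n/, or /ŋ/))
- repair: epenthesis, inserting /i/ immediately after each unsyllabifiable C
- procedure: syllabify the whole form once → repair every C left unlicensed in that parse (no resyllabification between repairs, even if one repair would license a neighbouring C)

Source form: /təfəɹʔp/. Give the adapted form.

təfəɹiʔipi

Syllabifying with onset maximization leaves /ɹ/, /ʔ/, /p/ stranded (only a nasal (/m/, /n/, or /ŋ/) is licensed in coda position; onsets are limited to one consonant).
Inserting the epenthetic vowel yields /ɹ/ → /ɹi/, /ʔ/ → /ʔi/, /p/ → /pi/.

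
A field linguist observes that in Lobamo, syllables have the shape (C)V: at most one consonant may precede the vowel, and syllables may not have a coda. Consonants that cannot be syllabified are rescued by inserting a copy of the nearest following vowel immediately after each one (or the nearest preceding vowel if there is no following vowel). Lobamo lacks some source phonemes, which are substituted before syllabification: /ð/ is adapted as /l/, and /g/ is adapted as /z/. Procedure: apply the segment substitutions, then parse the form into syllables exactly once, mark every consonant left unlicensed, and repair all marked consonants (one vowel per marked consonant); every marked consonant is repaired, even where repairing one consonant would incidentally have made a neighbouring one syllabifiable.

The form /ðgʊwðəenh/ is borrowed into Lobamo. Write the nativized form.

lʊzʊwələenehe

Substitution: /ð/ → /l/, /g/ → /z/, giving /lzʊwləenh/.
Under (C)V, the unsyllabifiable consonants are /l/, /w/, /n/, /h/ (no codas are permitted; onsets are limited to one consonant).
Each unlicensed consonant becomes the onset of a new syllable: /l/ → /lʊ/, /w/ → /wə/, /n/ → /ne/, /h/ → /he/.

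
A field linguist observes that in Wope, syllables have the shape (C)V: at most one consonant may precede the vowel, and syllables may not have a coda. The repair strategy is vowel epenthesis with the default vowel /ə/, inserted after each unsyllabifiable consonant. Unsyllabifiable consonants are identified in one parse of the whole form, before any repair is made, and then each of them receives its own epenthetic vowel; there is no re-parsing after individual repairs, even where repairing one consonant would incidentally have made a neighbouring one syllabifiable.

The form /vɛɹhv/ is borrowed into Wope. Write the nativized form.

Under (C)V, the unsyllabifiable consonants are /ɹ/, /h/, /v/ (no codas are permitted; onsets are limited to one consonant).
Each unlicensed consonant becomes the onset of a new syllable: /ɹ/ → /ɹə/, /h/ → /hə/, /v/ → /və/.

vɛɹəhəvə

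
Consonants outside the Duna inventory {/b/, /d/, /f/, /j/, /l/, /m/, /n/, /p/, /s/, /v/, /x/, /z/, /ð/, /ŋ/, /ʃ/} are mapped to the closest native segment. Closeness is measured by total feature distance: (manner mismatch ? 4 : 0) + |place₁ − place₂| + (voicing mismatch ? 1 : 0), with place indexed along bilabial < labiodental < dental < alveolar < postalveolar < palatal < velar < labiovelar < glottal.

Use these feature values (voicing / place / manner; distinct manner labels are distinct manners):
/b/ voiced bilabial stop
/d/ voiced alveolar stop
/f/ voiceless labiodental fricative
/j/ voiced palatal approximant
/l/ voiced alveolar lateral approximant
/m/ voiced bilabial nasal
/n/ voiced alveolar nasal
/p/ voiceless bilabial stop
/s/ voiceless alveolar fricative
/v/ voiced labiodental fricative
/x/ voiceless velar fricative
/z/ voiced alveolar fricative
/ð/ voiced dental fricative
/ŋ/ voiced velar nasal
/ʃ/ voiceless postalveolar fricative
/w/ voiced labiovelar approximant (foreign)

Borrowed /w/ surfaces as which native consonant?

/j/ is closest: same manner (approximant), place distance 2 (labiovelar→palatal), same voicing; total 2. Next closest is /ŋ/ at distance 5.

j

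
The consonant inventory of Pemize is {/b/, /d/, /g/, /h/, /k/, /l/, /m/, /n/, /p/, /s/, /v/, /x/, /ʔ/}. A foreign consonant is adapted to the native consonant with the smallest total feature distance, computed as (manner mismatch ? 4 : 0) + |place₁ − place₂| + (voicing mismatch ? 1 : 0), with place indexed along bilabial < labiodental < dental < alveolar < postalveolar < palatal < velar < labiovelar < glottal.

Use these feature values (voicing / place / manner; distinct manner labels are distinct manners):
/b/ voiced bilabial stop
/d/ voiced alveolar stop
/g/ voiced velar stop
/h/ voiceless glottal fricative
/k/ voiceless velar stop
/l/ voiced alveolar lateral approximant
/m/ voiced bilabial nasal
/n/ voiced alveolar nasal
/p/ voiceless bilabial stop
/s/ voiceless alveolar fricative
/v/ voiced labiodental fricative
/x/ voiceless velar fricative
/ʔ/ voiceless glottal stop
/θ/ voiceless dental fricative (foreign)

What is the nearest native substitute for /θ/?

/s/ is closest: same manner (fricative), place distance 1 (dental→alveolar), same voicing; total 1. Next closest is /v/ at distance 2.

s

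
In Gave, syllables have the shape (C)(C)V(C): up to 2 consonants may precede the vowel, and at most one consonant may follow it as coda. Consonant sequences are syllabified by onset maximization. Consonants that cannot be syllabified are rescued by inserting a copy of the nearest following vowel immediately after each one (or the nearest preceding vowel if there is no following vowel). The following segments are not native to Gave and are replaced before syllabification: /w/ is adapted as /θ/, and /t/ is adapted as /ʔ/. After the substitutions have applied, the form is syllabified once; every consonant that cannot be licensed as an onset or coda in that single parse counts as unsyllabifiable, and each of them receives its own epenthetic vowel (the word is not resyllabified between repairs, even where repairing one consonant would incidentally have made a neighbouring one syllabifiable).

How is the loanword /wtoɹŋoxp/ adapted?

Substitution: /w/ → /θ/, /t/ → /ʔ/, giving /θʔoɹŋoxp/.
Under (C)(C)V(C), the unsyllabifiable consonants are /p/ (at most one coda consonant is licensed; onsets may contain at most 2 consonants).
Each unlicensed consonant becomes the onset of a new syllable: /p/ → /po/.

θʔoɹŋoxpo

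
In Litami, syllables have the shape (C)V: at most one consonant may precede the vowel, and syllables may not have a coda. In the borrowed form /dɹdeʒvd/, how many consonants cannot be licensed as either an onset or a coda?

The consonants /d/, /ɹ/, /ʒ/, /v/, /d/ cannot be parsed into a legal (C)V syllable (no codas are permitted; onsets are limited to one consonant).

5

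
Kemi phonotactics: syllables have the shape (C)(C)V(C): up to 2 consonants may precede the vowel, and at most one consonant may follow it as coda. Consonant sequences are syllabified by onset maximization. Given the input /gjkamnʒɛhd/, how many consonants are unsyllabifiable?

2

The consonants /g/, /d/ cannot be parsed into a legal (C)(C)V(C) syllable (at most one coda consonant is licensed; onsets may contain at most 2 consonants).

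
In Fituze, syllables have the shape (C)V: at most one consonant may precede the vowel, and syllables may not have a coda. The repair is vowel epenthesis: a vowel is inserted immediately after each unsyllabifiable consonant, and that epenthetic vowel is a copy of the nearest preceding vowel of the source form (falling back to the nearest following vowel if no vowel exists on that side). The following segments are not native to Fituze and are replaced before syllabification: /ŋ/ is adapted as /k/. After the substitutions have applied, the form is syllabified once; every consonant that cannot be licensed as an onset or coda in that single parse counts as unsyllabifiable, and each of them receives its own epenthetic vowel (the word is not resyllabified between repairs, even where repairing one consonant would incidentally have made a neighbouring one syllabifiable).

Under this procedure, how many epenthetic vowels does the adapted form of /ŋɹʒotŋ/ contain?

After substitution the input is /kɹʒotk/.
The unsyllabifiable consonants are /k/, /ɹ/, /t/, /k/; each receives one epenthetic vowel.

4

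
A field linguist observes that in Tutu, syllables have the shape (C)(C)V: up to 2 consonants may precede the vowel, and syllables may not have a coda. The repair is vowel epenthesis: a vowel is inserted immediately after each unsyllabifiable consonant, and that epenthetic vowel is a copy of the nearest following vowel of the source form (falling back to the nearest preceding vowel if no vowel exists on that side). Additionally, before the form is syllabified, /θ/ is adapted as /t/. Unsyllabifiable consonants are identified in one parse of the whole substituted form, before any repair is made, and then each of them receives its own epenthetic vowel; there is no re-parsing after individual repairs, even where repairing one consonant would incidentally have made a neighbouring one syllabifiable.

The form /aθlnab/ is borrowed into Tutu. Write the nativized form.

atalnaba

Substitution: /θ/ → /t/, giving /atlnab/.
The consonants /t/, /b/ cannot be parsed into a legal (C)(C)V syllable (no codas are permitted; onsets may contain at most 2 consonants).
Inserting the epenthetic vowel yields /t/ → /ta/, /b/ → /ba/.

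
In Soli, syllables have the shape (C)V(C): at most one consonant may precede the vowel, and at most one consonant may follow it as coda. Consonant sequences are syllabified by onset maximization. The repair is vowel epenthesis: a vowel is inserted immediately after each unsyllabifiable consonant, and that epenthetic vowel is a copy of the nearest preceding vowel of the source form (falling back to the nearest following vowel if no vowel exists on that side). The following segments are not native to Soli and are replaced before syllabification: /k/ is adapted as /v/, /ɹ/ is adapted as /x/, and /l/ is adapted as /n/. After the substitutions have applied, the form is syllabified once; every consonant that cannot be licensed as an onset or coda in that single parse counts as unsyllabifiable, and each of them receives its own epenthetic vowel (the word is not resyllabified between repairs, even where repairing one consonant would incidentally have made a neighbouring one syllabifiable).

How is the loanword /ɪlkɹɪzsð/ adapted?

ɪnvɪxɪzsɪðɪ

Substitution: /l/ → /n/, /k/ → /v/, /ɹ/ → /x/, giving /ɪnvxɪzsð/.
Syllabifying with onset maximization leaves /v/, /s/, /ð/ stranded (at most one coda consonant is licensed; onsets are limited to one consonant).
Epenthesis after each stranded consonant: /v/ → /vɪ/, /s/ → /sɪ/, /ð/ → /ðɪ/.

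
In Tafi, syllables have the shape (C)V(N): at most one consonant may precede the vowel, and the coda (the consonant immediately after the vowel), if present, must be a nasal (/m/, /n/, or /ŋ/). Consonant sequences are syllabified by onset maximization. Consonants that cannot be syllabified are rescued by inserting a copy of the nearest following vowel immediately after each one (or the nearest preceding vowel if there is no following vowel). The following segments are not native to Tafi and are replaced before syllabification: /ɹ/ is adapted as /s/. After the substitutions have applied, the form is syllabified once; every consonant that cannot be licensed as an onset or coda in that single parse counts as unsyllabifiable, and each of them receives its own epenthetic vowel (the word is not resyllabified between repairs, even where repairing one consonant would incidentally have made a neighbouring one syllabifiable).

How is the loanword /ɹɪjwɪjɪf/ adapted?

Substitution: /ɹ/ → /s/, giving /sɪjwɪjɪf/.
The consonants /j/, /f/ cannot be parsed into a legal (C)V(N) syllable (only a nasal (/m/, /n/, or /ŋ/) is licensed in coda position; onsets are limited to one consonant).
Epenthesis after each stranded consonant: /j/ → /jɪ/, /f/ → /fɪ/.

sɪjɪwɪjɪfɪ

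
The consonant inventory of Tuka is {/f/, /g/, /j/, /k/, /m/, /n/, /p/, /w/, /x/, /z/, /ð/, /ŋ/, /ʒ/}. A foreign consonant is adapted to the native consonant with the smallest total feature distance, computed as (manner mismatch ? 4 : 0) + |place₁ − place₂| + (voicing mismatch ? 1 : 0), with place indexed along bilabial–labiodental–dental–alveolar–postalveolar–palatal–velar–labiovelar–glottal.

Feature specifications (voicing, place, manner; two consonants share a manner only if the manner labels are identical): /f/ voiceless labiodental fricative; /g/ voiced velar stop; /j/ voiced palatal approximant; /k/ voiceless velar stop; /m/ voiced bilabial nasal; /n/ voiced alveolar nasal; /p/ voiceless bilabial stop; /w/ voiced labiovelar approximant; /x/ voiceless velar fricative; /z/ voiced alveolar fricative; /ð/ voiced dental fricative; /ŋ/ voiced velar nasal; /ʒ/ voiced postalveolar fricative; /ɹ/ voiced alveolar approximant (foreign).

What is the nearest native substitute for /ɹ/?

/j/ is closest: same manner (approximant), place distance 2 (alveolar→palatal), same voicing; total 2. Next closest is /n/ at distance 4.

j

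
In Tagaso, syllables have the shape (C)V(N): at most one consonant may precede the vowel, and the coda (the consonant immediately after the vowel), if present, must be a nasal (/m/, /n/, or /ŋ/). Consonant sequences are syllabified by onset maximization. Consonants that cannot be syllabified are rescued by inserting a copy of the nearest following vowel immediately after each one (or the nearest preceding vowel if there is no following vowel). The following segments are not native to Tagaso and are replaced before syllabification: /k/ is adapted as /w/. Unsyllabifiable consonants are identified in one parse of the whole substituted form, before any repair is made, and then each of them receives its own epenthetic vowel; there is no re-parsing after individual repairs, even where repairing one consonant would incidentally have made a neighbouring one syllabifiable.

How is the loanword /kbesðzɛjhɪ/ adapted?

webesɛðɛzɛjɪhɪ

Substitution: /k/ → /w/, giving /wbesðzɛjhɪ/.
Under (C)V(N), the unsyllabifiable consonants are /w/, /s/, /ð/, /j/ (only a nasal (/m/, /n/, or /ŋ/) is licensed in coda position; onsets are limited to one consonant).
Each unlicensed consonant becomes the onset of a new syllable: /w/ → /we/, /s/ → /sɛ/, /ð/ → /ðɛ/, /j/ → /jɪ/.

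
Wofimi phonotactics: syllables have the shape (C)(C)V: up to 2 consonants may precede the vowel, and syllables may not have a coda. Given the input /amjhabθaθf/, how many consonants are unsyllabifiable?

3

The consonants /m/, /θ/, /f/ cannot be parsed into a legal (C)(C)V syllable (no codas are permitted; onsets may contain at most 2 consonants).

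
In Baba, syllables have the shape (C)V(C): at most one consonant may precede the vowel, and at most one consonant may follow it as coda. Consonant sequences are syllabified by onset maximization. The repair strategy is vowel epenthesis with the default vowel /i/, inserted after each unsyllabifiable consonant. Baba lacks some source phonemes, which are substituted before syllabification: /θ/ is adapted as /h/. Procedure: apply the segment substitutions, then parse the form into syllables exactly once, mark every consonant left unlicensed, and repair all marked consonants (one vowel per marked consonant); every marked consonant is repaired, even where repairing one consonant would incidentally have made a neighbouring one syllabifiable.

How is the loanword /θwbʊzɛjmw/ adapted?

hiwibʊzɛjmiwi

Substitution: /θ/ → /h/, giving /hwbʊzɛjmw/.
The consonants /h/, /w/, /m/, /w/ cannot be parsed into a legal (C)V(C) syllable (at most one coda consonant is licensed; onsets are limited to one consonant).
Inserting the epenthetic vowel yields /h/ → /hi/, /w/ → /wi/, /m/ → /mi/, /w/ → /wi/.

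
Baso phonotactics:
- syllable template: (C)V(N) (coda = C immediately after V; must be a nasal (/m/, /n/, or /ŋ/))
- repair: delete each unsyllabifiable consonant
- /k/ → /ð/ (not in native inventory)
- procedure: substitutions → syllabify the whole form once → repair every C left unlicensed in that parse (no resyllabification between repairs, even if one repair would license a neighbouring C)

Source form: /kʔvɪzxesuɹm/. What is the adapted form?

Substitution: /k/ → /ð/, giving /ðʔvɪzxesuɹm/.
The consonants /ð/, /ʔ/, /z/, /ɹ/, /m/ cannot be parsed into a legal (C)V(N) syllable (only a nasal (/m/, /n/, or /ŋ/) is licensed in coda position; onsets are limited to one consonant).
Deletion applies to /ð/, /ʔ/, /z/, /ɹ/, /m/.

vɪxesu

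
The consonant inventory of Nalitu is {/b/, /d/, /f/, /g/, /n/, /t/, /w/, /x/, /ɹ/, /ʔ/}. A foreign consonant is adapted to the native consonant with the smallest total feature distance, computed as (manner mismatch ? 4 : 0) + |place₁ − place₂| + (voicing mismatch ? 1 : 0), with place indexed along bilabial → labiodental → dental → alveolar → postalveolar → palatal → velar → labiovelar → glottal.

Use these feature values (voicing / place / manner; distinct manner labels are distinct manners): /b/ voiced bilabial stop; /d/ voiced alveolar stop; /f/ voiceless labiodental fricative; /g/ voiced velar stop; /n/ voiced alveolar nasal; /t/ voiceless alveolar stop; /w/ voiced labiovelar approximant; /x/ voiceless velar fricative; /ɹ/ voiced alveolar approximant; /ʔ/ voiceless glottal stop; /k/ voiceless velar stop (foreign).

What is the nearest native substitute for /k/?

g

/g/ is closest: same manner (stop), place distance 0 (velar→velar), voicing differs (+1); total 1. Next closest is /ʔ/ at distance 2.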